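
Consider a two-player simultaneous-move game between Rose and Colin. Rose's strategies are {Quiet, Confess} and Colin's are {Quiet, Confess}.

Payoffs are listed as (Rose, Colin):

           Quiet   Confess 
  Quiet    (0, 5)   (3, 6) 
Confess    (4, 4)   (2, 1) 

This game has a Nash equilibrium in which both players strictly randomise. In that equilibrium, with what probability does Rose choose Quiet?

3/4

Let p be the probability that Rose plays Quiet. In a completely mixed equilibrium, Colin must be indifferent between Quiet and Confess.
Colin's expected payoff from Quiet is 5p + 4(1−p); from Confess it is 6p + (1−p).
Setting these equal: p + 4 = 5p + 1, so p = 3/4.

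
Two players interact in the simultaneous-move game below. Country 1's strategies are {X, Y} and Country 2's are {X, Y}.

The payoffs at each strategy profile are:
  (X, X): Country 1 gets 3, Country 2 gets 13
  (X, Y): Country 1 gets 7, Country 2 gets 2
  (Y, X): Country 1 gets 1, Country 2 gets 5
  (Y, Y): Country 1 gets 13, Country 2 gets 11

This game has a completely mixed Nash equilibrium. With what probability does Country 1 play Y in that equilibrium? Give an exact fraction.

11/17

Let p be the probability that Country 1 plays X. In a completely mixed equilibrium, Country 2 must be indifferent between X and Y.
Country 2's expected payoff from X is 13p + 5(1−p); from Y it is 2p + 11(1−p).
Setting these equal: 8p + 5 = −9p + 11, so p = 6/17.
Therefore Country 1 plays Y with probability 1 − 6/17 = 11/17.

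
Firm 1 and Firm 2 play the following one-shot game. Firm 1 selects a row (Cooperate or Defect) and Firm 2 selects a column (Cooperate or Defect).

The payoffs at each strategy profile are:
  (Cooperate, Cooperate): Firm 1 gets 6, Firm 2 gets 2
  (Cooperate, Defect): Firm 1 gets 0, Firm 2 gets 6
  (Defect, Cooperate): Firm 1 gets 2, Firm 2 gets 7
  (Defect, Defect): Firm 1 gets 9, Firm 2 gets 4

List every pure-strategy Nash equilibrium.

(Cooperate, Cooperate): Firm 2 prefers Defect (6 > 2) — not an equilibrium.
(Cooperate, Defect): Firm 1 prefers Defect (9 > 0) — not an equilibrium.
(Defect, Cooperate): Firm 1 prefers Cooperate (6 > 2) — not an equilibrium.
(Defect, Defect): Firm 2 prefers Cooperate (7 > 4) — not an equilibrium.

none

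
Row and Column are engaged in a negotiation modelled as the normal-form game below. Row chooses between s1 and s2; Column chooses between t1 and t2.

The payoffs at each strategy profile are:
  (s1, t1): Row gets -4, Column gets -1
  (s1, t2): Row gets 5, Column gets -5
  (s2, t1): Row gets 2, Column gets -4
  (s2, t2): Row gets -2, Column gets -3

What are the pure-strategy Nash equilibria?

(s1, t1): Row prefers s2 (2 > -4) — not an equilibrium.
(s1, t2): Column prefers t1 (-1 > -5) — not an equilibrium.
(s2, t1): Column prefers t2 (-3 > -4) — not an equilibrium.
(s2, t2): Row prefers s1 (5 > -2) — not an equilibrium.

none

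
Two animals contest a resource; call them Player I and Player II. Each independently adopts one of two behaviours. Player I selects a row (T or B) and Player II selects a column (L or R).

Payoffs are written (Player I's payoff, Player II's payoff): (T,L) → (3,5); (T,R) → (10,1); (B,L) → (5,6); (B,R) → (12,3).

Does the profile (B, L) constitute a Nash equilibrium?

At (B, L), Player I earns 5; switching to T would give 3, so Player I has no profitable deviation.
Player II earns 6; switching to R would give 3, so Player II has no profitable deviation.
Neither player can gain by a unilateral deviation, so this profile is a Nash equilibrium.

Yes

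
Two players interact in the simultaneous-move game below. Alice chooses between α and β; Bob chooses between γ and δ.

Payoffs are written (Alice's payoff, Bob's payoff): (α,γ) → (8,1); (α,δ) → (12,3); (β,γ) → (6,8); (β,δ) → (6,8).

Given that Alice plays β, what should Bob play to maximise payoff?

Against β, Bob earns 8 from γ and 8 from δ.
So either strategy is a best response.

either — both γ and δ are best responses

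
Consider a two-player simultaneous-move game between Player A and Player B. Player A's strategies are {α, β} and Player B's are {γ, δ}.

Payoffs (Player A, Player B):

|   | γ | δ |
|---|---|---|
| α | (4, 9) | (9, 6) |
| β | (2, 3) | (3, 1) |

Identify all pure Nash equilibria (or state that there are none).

(α, γ)

(α, γ): Player A gets 4 ≥ 2 from β, and Player B gets 9 ≥ 6 from δ — Nash equilibrium.
(α, δ): Player B prefers γ (9 > 6) — not an equilibrium.
(β, γ): Player A prefers α (4 > 2) — not an equilibrium.
(β, δ): Player A prefers α (9 > 3); Player B prefers γ (3 > 1) — not an equilibrium.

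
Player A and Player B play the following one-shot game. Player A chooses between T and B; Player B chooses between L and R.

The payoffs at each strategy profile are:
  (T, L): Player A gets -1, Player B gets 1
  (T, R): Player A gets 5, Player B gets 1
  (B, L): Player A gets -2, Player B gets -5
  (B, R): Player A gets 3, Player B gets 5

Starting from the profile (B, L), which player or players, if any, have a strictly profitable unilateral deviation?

Player A at (B, L) earns -2; deviating to T yields -1 — a strict improvement.
Player B earns -5; deviating to R yields 5 — a strict improvement.
Both Player A and Player B have strictly profitable deviations.

Both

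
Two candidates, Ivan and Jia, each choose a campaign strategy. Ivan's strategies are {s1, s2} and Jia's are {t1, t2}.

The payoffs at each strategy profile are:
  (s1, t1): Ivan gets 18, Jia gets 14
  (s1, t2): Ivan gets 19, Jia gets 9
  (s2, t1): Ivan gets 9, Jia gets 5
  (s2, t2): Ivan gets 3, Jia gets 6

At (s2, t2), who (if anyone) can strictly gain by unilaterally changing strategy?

Ivan

Ivan at (s2, t2) earns 3; deviating to s1 yields 19 — a strict improvement.
Jia earns 6; deviating to t1 yields 5 — not better.
Only Ivan has a strictly profitable deviation.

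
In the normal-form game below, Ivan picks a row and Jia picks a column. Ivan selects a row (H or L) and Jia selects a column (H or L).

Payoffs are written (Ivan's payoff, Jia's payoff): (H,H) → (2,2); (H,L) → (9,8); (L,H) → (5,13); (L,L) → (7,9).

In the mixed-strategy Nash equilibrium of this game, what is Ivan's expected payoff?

First find y, the probability Jia plays H, from Ivan's indifference between H and L: 2y + 9(1−y) = 5y + 7(1−y), giving y = 2/5.
Since Ivan is indifferent in equilibrium, Ivan's expected payoff equals the payoff from either row against (2/5, 3/5). Using H: 2(2/5) + 9(3/5) = 31/5.

31/5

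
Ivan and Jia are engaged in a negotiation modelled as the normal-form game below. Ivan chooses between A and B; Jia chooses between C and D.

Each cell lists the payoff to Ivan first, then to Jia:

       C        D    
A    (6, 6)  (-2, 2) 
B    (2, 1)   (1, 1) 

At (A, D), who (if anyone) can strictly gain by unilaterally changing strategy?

Ivan at (A, D) earns -2; deviating to B yields 1 — a strict improvement.
Jia earns 2; deviating to C yields 6 — a strict improvement.
Both Ivan and Jia have strictly profitable deviations.

Both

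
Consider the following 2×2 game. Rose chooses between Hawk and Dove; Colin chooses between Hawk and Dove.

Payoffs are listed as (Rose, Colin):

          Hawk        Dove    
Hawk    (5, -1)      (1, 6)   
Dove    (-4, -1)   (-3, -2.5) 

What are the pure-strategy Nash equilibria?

(Hawk, Hawk): Colin prefers Dove (6 > -1) — not an equilibrium.
(Hawk, Dove): Rose gets 1 ≥ -3 from Dove, and Colin gets 6 ≥ -1 from Hawk — Nash equilibrium.
(Dove, Hawk): Rose prefers Hawk (5 > -4) — not an equilibrium.
(Dove, Dove): Rose prefers Hawk (1 > -3); Colin prefers Hawk (-1 > -2.5) — not an equilibrium.

(Hawk, Dove)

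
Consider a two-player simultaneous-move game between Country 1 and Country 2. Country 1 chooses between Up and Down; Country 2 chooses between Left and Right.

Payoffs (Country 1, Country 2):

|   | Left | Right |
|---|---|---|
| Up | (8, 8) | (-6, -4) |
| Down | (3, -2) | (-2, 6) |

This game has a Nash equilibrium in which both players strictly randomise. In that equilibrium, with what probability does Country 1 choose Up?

Let r be the probability that Country 1 plays Up. In a completely mixed equilibrium, Country 2 must be indifferent between Left and Right.
Country 2's expected payoff from Left is 8r − 2(1−r); from Right it is −4r + 6(1−r).
Setting these equal: 10r − 2 = −10r + 6, so r = 2/5.

2/5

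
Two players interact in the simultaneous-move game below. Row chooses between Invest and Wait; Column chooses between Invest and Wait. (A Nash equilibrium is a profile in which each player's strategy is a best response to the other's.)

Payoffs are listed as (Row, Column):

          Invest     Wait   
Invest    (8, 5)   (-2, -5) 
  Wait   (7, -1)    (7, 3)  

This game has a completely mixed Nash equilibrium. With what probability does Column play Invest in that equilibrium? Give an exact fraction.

9/10

Let c be the probability that Column plays Invest. In a completely mixed equilibrium, Row must be indifferent between Invest and Wait.
Row's expected payoff from Invest is 8c − 2(1−c); from Wait it is 7c + 7(1−c).
Setting these equal: 10c − 2 = 7, so c = 9/10.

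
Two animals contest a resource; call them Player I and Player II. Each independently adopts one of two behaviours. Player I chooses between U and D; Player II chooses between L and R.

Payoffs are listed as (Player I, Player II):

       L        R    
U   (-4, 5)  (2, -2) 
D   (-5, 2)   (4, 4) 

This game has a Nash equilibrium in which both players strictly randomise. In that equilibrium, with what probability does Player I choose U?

Let x be the probability that Player I plays U. In a completely mixed equilibrium, Player II must be indifferent between L and R.
Player II's expected payoff from L is 5x + 2(1−x); from R it is −2x + 4(1−x).
Setting these equal: 3x + 2 = −6x + 4, so x = 2/9.

2/9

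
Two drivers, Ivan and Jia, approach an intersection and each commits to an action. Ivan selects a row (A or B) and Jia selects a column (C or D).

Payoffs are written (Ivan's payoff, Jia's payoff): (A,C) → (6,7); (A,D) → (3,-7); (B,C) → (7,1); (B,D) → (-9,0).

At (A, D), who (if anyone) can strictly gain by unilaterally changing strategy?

Ivan at (A, D) earns 3; deviating to B yields -9 — not better.
Jia earns -7; deviating to C yields 7 — a strict improvement.
Only Jia has a strictly profitable deviation.

Jia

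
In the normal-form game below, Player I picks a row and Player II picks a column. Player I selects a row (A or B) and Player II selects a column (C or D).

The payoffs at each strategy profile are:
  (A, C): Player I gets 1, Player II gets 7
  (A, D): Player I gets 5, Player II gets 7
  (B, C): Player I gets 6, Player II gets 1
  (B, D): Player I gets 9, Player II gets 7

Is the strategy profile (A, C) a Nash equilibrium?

No

At (A, C), Player I earns 1; switching to B would give 6, so Player I would deviate.
Player II earns 7; switching to D would give 7, so Player II has no profitable deviation.
Since at least one player can profitably deviate, this is not a Nash equilibrium.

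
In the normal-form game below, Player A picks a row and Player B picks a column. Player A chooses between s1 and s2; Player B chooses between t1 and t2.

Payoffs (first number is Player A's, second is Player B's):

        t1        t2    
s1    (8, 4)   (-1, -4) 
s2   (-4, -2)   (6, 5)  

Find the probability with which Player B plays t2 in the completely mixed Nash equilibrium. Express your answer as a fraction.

Let q be the probability that Player B plays t1. In a completely mixed equilibrium, Player A must be indifferent between s1 and s2.
Player A's expected payoff from s1 is 8q − (1−q); from s2 it is −4q + 6(1−q).
Setting these equal: 9q − 1 = −10q + 6, so q = 7/19.
Therefore Player B plays t2 with probability 1 − 7/19 = 12/19.

12/19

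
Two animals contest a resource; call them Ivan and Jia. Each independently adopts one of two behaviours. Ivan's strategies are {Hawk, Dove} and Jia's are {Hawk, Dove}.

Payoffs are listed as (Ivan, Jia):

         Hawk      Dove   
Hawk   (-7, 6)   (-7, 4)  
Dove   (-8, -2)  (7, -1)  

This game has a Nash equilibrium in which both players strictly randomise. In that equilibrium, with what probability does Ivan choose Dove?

2/3

Let r be the probability that Ivan plays Hawk. In a completely mixed equilibrium, Jia must be indifferent between Hawk and Dove.
Jia's expected payoff from Hawk is 6r − 2(1−r); from Dove it is 4r − (1−r).
Setting these equal: 8r − 2 = 5r − 1, so r = 1/3.
Therefore Ivan plays Dove with probability 1 − 1/3 = 2/3.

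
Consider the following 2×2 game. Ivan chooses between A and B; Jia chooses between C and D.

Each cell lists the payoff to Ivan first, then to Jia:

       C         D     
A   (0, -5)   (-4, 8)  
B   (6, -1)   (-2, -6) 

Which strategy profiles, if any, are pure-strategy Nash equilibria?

(A, C): Ivan prefers B (6 > 0); Jia prefers D (8 > -5) — not an equilibrium.
(A, D): Ivan prefers B (-2 > -4) — not an equilibrium.
(B, C): Ivan gets 6 ≥ 0 from A, and Jia gets -1 ≥ -6 from D — Nash equilibrium.
(B, D): Jia prefers C (-1 > -6) — not an equilibrium.

(B, C)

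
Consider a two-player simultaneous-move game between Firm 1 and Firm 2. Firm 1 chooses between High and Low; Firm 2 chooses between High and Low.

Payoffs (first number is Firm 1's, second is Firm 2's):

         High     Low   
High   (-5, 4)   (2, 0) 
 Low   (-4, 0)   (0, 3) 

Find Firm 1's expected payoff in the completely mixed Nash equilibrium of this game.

First find q, the probability Firm 2 plays High, from Firm 1's indifference between High and Low: −5q + 2(1−q) = −4q, giving q = 2/3.
Since Firm 1 is indifferent in equilibrium, Firm 1's expected payoff equals the payoff from either row against (2/3, 1/3). Using High: −5(2/3) + 2(1/3) = -8/3.

-8/3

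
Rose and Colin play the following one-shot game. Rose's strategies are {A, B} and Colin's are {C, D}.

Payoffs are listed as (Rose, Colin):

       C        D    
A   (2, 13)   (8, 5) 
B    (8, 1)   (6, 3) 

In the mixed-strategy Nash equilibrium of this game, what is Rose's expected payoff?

First find q, the probability Colin plays C, from Rose's indifference between A and B: 2q + 8(1−q) = 8q + 6(1−q), giving q = 1/4.
Since Rose is indifferent in equilibrium, Rose's expected payoff equals the payoff from either row against (1/4, 3/4). Using A: 2(1/4) + 8(3/4) = 13/2.

13/2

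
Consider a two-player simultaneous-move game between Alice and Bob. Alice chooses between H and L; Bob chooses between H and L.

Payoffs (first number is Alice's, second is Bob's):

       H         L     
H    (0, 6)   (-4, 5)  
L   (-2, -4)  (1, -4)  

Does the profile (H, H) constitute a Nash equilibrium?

At (H, H), Alice earns 0; switching to L would give -2, so Alice has no profitable deviation.
Bob earns 6; switching to L would give 5, so Bob has no profitable deviation.
Neither player can gain by a unilateral deviation, so this profile is a Nash equilibrium.

Yes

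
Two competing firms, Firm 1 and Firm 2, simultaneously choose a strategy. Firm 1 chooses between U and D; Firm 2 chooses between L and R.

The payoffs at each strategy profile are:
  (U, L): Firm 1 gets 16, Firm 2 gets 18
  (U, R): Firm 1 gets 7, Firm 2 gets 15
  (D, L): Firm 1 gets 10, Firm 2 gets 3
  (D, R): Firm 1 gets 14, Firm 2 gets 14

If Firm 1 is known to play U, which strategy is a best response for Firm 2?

Against U, Firm 2 earns 18 from L and 15 from R.
So L is the best response.

L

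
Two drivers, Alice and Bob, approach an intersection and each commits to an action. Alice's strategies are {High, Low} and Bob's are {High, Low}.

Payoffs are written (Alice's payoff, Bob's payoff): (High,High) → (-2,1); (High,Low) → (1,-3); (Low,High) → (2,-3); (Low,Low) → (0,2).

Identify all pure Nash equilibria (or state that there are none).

none

(High, High): Alice prefers Low (2 > -2) — not an equilibrium.
(High, Low): Bob prefers High (1 > -3) — not an equilibrium.
(Low, High): Bob prefers Low (2 > -3) — not an equilibrium.
(Low, Low): Alice prefers High (1 > 0) — not an equilibrium.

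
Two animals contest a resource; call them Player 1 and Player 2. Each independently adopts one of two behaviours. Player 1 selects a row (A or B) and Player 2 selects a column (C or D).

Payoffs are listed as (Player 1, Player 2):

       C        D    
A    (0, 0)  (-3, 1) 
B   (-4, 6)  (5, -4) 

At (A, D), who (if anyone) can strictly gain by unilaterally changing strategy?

Player 1

Player 1 at (A, D) earns -3; deviating to B yields 5 — a strict improvement.
Player 2 earns 1; deviating to C yields 0 — not better.
Only Player 1 has a strictly profitable deviation.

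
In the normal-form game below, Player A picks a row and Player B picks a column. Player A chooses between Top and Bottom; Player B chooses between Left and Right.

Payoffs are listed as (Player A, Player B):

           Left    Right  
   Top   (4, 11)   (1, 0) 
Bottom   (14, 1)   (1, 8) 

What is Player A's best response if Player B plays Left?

Bottom

Against Left, Player A earns 4 from Top and 14 from Bottom.
So Bottom is the best response.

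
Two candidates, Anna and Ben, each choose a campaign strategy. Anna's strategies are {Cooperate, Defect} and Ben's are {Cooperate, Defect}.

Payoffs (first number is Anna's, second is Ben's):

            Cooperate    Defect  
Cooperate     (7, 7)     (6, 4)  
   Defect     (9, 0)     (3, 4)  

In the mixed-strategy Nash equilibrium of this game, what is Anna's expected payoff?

First find y, the probability Ben plays Cooperate, from Anna's indifference between Cooperate and Defect: 7y + 6(1−y) = 9y + 3(1−y), giving y = 3/5.
Since Anna is indifferent in equilibrium, Anna's expected payoff equals the payoff from either row against (3/5, 2/5). Using Cooperate: 7(3/5) + 6(2/5) = 33/5.

33/5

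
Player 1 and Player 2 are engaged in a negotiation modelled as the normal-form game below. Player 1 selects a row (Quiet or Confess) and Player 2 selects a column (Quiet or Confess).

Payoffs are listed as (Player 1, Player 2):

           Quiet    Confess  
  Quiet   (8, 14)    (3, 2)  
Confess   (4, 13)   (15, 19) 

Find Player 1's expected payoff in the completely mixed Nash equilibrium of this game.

27/4

First find q, the probability Player 2 plays Quiet, from Player 1's indifference between Quiet and Confess: 8q + 3(1−q) = 4q + 15(1−q), giving q = 3/4.
Since Player 1 is indifferent in equilibrium, Player 1's expected payoff equals the payoff from either row against (3/4, 1/4). Using Quiet: 8(3/4) + 3(1/4) = 27/4.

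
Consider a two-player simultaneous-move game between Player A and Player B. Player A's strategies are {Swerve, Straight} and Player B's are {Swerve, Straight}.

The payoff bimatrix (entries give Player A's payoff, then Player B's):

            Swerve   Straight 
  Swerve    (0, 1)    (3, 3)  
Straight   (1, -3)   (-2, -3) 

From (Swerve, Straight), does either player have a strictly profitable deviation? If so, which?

Player A at (Swerve, Straight) earns 3; deviating to Straight yields -2 — not better.
Player B earns 3; deviating to Swerve yields 1 — not better.
Neither player can strictly improve; the profile is a Nash equilibrium.

Neither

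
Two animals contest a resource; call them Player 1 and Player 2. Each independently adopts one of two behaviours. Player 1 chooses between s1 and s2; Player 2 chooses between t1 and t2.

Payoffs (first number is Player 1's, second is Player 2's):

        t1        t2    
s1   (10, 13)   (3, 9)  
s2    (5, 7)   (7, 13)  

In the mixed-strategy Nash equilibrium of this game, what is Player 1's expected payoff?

First find y, the probability Player 2 plays t1, from Player 1's indifference between s1 and s2: 10y + 3(1−y) = 5y + 7(1−y), giving y = 4/9.
Since Player 1 is indifferent in equilibrium, Player 1's expected payoff equals the payoff from either row against (4/9, 5/9). Using s1: 10(4/9) + 3(5/9) = 55/9.

55/9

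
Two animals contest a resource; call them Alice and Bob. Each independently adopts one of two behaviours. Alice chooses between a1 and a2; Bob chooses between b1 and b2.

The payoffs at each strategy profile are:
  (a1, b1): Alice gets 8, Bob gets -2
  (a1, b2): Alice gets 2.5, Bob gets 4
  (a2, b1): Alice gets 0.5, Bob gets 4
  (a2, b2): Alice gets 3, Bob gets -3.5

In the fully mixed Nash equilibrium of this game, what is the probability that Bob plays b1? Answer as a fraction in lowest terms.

Let y be the probability that Bob plays b1. In a completely mixed equilibrium, Alice must be indifferent between a1 and a2.
Alice's expected payoff from a1 is 8y + 2.5(1−y); from a2 it is 0.5y + 3(1−y).
Setting these equal: 5.5y + 2.5 = −2.5y + 3, so y = 1/16.

1/16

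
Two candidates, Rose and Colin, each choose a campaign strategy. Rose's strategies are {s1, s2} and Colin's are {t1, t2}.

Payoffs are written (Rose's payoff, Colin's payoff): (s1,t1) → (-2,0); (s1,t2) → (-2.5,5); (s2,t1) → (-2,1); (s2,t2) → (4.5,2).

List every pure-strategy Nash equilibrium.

(s2, t2)

(s1, t1): Colin prefers t2 (5 > 0) — not an equilibrium.
(s1, t2): Rose prefers s2 (4.5 > -2.5) — not an equilibrium.
(s2, t1): Colin prefers t2 (2 > 1) — not an equilibrium.
(s2, t2): Rose gets 4.5 ≥ -2.5 from s1, and Colin gets 2 ≥ 1 from t1 — Nash equilibrium.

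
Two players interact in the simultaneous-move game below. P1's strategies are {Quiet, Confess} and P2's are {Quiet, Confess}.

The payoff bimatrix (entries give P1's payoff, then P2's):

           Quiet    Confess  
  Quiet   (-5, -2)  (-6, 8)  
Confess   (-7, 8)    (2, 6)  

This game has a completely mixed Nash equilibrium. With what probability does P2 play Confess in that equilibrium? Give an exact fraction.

1/5

Let q be the probability that P2 plays Quiet. In a completely mixed equilibrium, P1 must be indifferent between Quiet and Confess.
P1's expected payoff from Quiet is −5q − 6(1−q); from Confess it is −7q + 2(1−q).
Setting these equal: q − 6 = −9q + 2, so q = 4/5.
Therefore P2 plays Confess with probability 1 − 4/5 = 1/5.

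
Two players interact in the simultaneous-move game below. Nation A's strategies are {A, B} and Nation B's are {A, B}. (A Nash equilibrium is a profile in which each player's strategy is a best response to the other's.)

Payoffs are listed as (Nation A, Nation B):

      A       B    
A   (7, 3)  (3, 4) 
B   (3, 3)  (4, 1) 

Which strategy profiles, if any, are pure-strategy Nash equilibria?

(A, A): Nation B prefers B (4 > 3) — not an equilibrium.
(A, B): Nation A prefers B (4 > 3) — not an equilibrium.
(B, A): Nation A prefers A (7 > 3) — not an equilibrium.
(B, B): Nation B prefers A (3 > 1) — not an equilibrium.

none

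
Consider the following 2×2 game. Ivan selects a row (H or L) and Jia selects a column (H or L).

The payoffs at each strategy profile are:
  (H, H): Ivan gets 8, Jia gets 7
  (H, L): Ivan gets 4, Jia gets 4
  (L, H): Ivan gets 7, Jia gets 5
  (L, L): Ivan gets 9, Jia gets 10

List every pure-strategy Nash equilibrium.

(H, H) and (L, L)

(H, H): Ivan gets 8 ≥ 7 from L, and Jia gets 7 ≥ 4 from L — Nash equilibrium.
(H, L): Ivan prefers L (9 > 4); Jia prefers H (7 > 4) — not an equilibrium.
(L, H): Ivan prefers H (8 > 7); Jia prefers L (10 > 5) — not an equilibrium.
(L, L): Ivan gets 9 ≥ 4 from H, and Jia gets 10 ≥ 5 from H — Nash equilibrium.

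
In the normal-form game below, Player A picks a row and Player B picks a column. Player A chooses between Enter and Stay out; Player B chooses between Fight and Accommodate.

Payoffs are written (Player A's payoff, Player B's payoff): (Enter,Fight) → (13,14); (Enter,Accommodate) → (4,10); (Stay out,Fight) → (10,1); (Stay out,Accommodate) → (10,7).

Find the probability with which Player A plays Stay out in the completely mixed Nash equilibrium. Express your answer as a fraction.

2/5

Let x be the probability that Player A plays Enter. In a completely mixed equilibrium, Player B must be indifferent between Fight and Accommodate.
Player B's expected payoff from Fight is 14x + (1−x); from Accommodate it is 10x + 7(1−x).
Setting these equal: 13x + 1 = 3x + 7, so x = 3/5.
Therefore Player A plays Stay out with probability 1 − 3/5 = 2/5.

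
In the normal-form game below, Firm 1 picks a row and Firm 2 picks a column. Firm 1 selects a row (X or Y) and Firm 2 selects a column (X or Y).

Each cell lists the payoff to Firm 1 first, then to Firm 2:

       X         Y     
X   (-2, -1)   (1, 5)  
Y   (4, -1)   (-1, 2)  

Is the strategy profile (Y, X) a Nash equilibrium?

No

At (Y, X), Firm 1 earns 4; switching to X would give -2, so Firm 1 has no profitable deviation.
Firm 2 earns -1; switching to Y would give 2, so Firm 2 would deviate.
Since at least one player can profitably deviate, this is not a Nash equilibrium.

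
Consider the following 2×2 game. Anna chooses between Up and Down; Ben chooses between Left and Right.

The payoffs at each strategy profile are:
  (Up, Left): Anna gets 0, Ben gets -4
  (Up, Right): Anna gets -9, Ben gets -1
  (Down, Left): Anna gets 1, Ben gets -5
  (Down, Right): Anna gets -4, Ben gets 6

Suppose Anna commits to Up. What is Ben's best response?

Right

Against Up, Ben earns -4 from Left and -1 from Right.
So Right is the best response.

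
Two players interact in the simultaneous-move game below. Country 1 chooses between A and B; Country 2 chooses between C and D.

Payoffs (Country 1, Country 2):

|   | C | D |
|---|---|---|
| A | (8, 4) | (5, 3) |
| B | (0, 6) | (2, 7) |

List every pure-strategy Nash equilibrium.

(A, C): Country 1 gets 8 ≥ 0 from B, and Country 2 gets 4 ≥ 3 from D — Nash equilibrium.
(A, D): Country 2 prefers C (4 > 3) — not an equilibrium.
(B, C): Country 1 prefers A (8 > 0); Country 2 prefers D (7 > 6) — not an equilibrium.
(B, D): Country 1 prefers A (5 > 2) — not an equilibrium.

(A, C)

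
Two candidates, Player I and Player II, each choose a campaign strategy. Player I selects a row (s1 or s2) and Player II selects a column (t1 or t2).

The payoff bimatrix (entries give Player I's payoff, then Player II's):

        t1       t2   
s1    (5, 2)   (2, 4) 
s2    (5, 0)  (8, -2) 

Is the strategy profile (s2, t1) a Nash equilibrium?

At (s2, t1), Player I earns 5; switching to s1 would give 5, so Player I has no profitable deviation.
Player II earns 0; switching to t2 would give -2, so Player II has no profitable deviation.
Neither player can gain by a unilateral deviation, so this profile is a Nash equilibrium.

Yes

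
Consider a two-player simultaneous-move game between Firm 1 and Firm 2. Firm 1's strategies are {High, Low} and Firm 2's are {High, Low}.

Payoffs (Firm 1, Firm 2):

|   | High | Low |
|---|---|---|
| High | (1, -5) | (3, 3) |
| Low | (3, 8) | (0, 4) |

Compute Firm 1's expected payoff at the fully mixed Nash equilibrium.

9/5

First find q, the probability Firm 2 plays High, from Firm 1's indifference between High and Low: q + 3(1−q) = 3q, giving q = 3/5.
Since Firm 1 is indifferent in equilibrium, Firm 1's expected payoff equals the payoff from either row against (3/5, 2/5). Using High: (3/5) + 3(2/5) = 9/5.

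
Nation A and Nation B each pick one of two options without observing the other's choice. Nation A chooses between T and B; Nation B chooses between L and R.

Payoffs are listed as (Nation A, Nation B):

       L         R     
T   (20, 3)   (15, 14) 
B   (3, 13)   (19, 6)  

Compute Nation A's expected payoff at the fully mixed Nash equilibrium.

First find q, the probability Nation B plays L, from Nation A's indifference between T and B: 20q + 15(1−q) = 3q + 19(1−q), giving q = 4/21.
Since Nation A is indifferent in equilibrium, Nation A's expected payoff equals the payoff from either row against (4/21, 17/21). Using T: 20(4/21) + 15(17/21) = 335/21.

335/21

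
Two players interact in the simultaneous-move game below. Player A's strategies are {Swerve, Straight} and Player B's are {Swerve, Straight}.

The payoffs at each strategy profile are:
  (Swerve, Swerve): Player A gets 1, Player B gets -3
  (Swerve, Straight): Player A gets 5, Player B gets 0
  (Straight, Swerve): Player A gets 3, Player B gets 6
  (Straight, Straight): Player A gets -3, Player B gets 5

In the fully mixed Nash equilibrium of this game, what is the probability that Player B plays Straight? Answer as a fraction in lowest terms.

Let y be the probability that Player B plays Swerve. In a completely mixed equilibrium, Player A must be indifferent between Swerve and Straight.
Player A's expected payoff from Swerve is y + 5(1−y); from Straight it is 3y − 3(1−y).
Setting these equal: −4y + 5 = 6y − 3, so y = 4/5.
Therefore Player B plays Straight with probability 1 − 4/5 = 1/5.

1/5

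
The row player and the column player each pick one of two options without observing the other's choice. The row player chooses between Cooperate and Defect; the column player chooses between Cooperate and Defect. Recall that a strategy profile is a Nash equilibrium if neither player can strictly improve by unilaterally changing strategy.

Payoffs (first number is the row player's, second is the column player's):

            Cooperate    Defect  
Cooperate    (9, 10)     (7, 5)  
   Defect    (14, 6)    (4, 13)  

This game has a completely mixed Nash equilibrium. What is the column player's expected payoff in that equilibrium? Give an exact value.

25/3

First find p, the probability the row player plays Cooperate, from the column player's indifference between Cooperate and Defect: 10p + 6(1−p) = 5p + 13(1−p), giving p = 7/12.
Since the column player is indifferent in equilibrium, the column player's expected payoff equals the payoff from either column against (7/12, 5/12). Using Cooperate: 10(7/12) + 6(5/12) = 25/3.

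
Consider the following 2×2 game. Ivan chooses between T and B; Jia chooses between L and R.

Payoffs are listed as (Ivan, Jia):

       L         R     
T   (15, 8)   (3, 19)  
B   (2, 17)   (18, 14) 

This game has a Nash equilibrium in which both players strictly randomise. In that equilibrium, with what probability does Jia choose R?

Let y be the probability that Jia plays L. In a completely mixed equilibrium, Ivan must be indifferent between T and B.
Ivan's expected payoff from T is 15y + 3(1−y); from B it is 2y + 18(1−y).
Setting these equal: 12y + 3 = −16y + 18, so y = 15/28.
Therefore Jia plays R with probability 1 − 15/28 = 13/28.

13/28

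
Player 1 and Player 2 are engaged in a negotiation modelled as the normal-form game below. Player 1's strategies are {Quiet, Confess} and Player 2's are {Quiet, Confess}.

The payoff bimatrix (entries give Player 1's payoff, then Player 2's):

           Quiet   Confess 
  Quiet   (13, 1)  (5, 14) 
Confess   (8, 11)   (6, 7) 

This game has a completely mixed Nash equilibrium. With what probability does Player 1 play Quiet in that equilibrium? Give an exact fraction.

Let r be the probability that Player 1 plays Quiet. In a completely mixed equilibrium, Player 2 must be indifferent between Quiet and Confess.
Player 2's expected payoff from Quiet is r + 11(1−r); from Confess it is 14r + 7(1−r).
Setting these equal: −10r + 11 = 7r + 7, so r = 4/17.

4/17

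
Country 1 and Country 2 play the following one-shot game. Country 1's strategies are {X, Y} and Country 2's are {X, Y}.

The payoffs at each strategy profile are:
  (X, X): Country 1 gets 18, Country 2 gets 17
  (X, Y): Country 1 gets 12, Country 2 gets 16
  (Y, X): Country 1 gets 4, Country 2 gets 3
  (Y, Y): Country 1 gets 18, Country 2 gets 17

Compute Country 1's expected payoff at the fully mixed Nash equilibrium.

69/5

First find y, the probability Country 2 plays X, from Country 1's indifference between X and Y: 18y + 12(1−y) = 4y + 18(1−y), giving y = 3/10.
Since Country 1 is indifferent in equilibrium, Country 1's expected payoff equals the payoff from either row against (3/10, 7/10). Using X: 18(3/10) + 12(7/10) = 69/5.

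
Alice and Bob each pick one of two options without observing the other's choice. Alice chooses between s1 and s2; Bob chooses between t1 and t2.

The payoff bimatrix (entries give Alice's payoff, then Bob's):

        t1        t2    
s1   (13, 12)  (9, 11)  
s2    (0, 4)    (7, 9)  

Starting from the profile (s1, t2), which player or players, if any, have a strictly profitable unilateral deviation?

Alice at (s1, t2) earns 9; deviating to s2 yields 7 — not better.
Bob earns 11; deviating to t1 yields 12 — a strict improvement.
Only Bob has a strictly profitable deviation.

Bob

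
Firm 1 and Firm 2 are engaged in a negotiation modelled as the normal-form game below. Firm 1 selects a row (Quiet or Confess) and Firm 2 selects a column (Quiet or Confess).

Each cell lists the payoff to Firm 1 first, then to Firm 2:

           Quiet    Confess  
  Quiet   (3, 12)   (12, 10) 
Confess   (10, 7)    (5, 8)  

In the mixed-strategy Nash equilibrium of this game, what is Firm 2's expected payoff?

26/3

First find x, the probability Firm 1 plays Quiet, from Firm 2's indifference between Quiet and Confess: 12x + 7(1−x) = 10x + 8(1−x), giving x = 1/3.
Since Firm 2 is indifferent in equilibrium, Firm 2's expected payoff equals the payoff from either column against (1/3, 2/3). Using Quiet: 12(1/3) + 7(2/3) = 26/3.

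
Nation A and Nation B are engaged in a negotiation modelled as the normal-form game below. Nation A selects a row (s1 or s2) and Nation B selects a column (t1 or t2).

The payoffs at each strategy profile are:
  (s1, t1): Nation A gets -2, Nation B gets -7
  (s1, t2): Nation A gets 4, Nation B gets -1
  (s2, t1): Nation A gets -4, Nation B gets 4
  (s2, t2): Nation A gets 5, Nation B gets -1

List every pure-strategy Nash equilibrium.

(s1, t1): Nation B prefers t2 (-1 > -7) — not an equilibrium.
(s1, t2): Nation A prefers s2 (5 > 4) — not an equilibrium.
(s2, t1): Nation A prefers s1 (-2 > -4) — not an equilibrium.
(s2, t2): Nation B prefers t1 (4 > -1) — not an equilibrium.

none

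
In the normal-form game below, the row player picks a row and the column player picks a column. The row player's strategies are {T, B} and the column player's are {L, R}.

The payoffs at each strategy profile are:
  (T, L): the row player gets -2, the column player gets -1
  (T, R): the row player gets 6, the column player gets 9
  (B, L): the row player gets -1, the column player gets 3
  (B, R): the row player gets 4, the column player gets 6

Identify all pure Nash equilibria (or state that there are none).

(T, L): the row player prefers B (-1 > -2); the column player prefers R (9 > -1) — not an equilibrium.
(T, R): the row player gets 6 ≥ 4 from B, and the column player gets 9 ≥ -1 from L — Nash equilibrium.
(B, L): the column player prefers R (6 > 3) — not an equilibrium.
(B, R): the row player prefers T (6 > 4) — not an equilibrium.

(T, R)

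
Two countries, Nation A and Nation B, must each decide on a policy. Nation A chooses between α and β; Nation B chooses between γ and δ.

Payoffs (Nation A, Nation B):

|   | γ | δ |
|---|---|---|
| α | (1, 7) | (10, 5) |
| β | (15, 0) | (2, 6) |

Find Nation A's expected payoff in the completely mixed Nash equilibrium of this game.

74/11

First find y, the probability Nation B plays γ, from Nation A's indifference between α and β: y + 10(1−y) = 15y + 2(1−y), giving y = 4/11.
Since Nation A is indifferent in equilibrium, Nation A's expected payoff equals the payoff from either row against (4/11, 7/11). Using α: (4/11) + 10(7/11) = 74/11.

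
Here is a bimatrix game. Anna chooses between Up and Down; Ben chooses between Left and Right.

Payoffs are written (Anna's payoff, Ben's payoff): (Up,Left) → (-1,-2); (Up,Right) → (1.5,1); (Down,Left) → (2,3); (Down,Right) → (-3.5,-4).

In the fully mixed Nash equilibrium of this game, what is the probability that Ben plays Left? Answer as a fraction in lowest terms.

Let c be the probability that Ben plays Left. In a completely mixed equilibrium, Anna must be indifferent between Up and Down.
Anna's expected payoff from Up is −c + 1.5(1−c); from Down it is 2c − 3.5(1−c).
Setting these equal: −2.5c + 1.5 = 5.5c − 3.5, so c = 5/8.

5/8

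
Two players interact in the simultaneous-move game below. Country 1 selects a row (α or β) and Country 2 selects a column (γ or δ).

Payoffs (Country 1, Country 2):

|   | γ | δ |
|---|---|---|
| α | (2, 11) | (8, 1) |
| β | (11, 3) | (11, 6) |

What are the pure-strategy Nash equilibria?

(β, δ)

(α, γ): Country 1 prefers β (11 > 2) — not an equilibrium.
(α, δ): Country 1 prefers β (11 > 8); Country 2 prefers γ (11 > 1) — not an equilibrium.
(β, γ): Country 2 prefers δ (6 > 3) — not an equilibrium.
(β, δ): Country 1 gets 11 ≥ 8 from α, and Country 2 gets 6 ≥ 3 from γ — Nash equilibrium.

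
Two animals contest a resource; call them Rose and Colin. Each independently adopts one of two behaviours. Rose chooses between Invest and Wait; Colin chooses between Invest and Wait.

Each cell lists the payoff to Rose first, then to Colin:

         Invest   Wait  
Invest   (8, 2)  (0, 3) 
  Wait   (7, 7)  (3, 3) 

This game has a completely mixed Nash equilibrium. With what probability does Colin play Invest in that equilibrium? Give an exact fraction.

3/4

Let y be the probability that Colin plays Invest. In a completely mixed equilibrium, Rose must be indifferent between Invest and Wait.
Rose's expected payoff from Invest is 8y; from Wait it is 7y + 3(1−y).
Setting these equal: 8y = 4y + 3, so y = 3/4.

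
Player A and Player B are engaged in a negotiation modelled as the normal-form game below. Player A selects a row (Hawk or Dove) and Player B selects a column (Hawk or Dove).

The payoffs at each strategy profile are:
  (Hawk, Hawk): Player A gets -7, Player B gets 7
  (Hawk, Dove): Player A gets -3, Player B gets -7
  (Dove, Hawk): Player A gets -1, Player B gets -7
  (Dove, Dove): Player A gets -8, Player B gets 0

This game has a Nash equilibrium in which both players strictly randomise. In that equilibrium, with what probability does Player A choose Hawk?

1/3

Let p be the probability that Player A plays Hawk. In a completely mixed equilibrium, Player B must be indifferent between Hawk and Dove.
Player B's expected payoff from Hawk is 7p − 7(1−p); from Dove it is −7p.
Setting these equal: 14p − 7 = −7p, so p = 1/3.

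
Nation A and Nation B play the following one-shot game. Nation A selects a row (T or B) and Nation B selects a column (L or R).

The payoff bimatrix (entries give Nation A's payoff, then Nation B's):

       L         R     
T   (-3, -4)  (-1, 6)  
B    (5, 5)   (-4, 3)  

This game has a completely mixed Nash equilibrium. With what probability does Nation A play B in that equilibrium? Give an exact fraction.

Let x be the probability that Nation A plays T. In a completely mixed equilibrium, Nation B must be indifferent between L and R.
Nation B's expected payoff from L is −4x + 5(1−x); from R it is 6x + 3(1−x).
Setting these equal: −9x + 5 = 3x + 3, so x = 1/6.
Therefore Nation A plays B with probability 1 − 1/6 = 5/6.

5/6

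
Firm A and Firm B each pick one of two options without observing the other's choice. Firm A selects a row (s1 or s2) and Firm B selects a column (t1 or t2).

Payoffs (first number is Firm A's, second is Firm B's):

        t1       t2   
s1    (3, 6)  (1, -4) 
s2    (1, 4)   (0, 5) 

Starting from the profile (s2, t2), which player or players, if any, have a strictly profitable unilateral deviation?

Firm A

Firm A at (s2, t2) earns 0; deviating to s1 yields 1 — a strict improvement.
Firm B earns 5; deviating to t1 yields 4 — not better.
Only Firm A has a strictly profitable deviation.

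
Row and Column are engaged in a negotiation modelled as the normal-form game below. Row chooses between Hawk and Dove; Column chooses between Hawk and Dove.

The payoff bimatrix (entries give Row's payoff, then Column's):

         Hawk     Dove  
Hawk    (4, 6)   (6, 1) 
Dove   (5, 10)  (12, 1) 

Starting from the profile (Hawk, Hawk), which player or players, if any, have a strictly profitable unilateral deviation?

Row

Row at (Hawk, Hawk) earns 4; deviating to Dove yields 5 — a strict improvement.
Column earns 6; deviating to Dove yields 1 — not better.
Only Row has a strictly profitable deviation.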